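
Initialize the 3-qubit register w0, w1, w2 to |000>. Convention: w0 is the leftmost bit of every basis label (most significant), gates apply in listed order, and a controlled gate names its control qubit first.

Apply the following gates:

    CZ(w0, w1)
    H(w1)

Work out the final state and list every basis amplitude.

The resulting statevector has amplitude sqrt(2)/2 on |000>, sqrt(2)/2 on |010>, and 0 on every other basis state.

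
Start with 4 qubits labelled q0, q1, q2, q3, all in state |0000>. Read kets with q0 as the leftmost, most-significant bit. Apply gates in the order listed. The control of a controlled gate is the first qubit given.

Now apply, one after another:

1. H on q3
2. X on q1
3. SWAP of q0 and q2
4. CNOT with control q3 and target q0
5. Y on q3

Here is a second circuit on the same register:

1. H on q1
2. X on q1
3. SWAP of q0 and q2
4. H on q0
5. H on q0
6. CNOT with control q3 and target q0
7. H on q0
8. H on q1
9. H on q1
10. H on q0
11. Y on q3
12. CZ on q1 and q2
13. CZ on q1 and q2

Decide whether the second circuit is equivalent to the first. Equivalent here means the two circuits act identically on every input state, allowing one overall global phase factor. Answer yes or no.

No: there is an input state on which the two circuits produce genuinely different outputs (not merely differing by a phase).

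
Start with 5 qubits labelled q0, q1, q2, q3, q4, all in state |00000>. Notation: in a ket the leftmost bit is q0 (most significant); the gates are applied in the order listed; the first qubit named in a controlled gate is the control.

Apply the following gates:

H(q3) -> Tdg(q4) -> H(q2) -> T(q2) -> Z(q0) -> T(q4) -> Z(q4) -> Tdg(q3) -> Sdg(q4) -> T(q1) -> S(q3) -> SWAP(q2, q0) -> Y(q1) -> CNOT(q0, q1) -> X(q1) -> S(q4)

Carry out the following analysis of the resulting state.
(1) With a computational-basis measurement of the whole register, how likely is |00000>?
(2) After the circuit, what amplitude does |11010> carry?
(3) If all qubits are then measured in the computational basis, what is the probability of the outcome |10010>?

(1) A full measurement returns |00000> with probability 1/4.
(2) |11010> carries amplitude -1/2 in the final state.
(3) The probability of measuring |10010> is 0.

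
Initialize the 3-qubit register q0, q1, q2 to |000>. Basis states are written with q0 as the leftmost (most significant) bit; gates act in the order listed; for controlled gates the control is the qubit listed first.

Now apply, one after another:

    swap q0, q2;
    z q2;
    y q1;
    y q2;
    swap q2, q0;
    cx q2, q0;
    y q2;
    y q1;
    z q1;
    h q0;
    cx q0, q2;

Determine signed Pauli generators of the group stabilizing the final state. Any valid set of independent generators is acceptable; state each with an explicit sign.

One valid set of independent stabilizer generators is -XIX, -ZIZ, +IZI (any independent generating set of the same group is equally correct).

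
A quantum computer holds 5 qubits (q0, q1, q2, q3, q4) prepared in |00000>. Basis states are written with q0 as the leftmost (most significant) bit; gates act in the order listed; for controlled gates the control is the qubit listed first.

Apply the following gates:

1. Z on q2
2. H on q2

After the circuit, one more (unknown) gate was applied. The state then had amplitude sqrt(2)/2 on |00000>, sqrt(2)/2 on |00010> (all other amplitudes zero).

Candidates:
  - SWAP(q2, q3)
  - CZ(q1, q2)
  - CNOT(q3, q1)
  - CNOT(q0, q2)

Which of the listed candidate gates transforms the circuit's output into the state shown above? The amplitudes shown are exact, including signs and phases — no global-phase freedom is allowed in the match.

The unique candidate consistent with the amplitudes is SWAP(q2, q3).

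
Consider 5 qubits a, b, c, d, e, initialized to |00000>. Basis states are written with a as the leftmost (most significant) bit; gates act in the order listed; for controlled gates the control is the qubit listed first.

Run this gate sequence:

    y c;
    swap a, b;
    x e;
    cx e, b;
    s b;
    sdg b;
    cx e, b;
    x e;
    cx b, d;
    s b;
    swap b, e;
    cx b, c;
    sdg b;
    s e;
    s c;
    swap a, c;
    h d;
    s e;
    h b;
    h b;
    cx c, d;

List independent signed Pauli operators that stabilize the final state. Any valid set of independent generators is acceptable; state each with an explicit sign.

The stabilizer group can be generated by +IIIXI, -ZIIII, +IZIII, +IIZII, +IIIIZ, among other valid generating sets. Key observation: gates 3-8 undo each other exactly, leaving only the rest of the circuit to track.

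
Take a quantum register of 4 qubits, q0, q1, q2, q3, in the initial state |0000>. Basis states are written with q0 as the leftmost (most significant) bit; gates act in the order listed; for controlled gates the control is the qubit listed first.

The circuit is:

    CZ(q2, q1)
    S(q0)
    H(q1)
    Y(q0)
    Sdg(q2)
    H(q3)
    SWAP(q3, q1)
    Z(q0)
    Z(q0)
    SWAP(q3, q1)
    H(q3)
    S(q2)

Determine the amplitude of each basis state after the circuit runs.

The final amplitudes are sqrt(2)*I/2 on |1000>, sqrt(2)*I/2 on |1100>, and 0 on every other basis state. Key observation: steps 5-12 multiply out to the identity, so the circuit reduces to the remaining gates.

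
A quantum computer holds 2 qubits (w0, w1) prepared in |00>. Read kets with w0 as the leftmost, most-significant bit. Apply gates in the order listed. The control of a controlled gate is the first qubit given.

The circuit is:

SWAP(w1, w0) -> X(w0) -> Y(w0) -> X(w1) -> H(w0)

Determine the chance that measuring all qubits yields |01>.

A full measurement returns |01> with probability 1/2.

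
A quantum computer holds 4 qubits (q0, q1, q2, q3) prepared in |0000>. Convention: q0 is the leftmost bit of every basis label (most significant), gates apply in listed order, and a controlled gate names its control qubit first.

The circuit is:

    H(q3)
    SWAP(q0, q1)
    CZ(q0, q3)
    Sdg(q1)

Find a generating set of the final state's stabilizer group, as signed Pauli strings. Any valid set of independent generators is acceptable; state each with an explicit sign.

The stabilizer group can be generated by +IIIX, +ZIII, +IZII, +IIZI, among other valid generating sets.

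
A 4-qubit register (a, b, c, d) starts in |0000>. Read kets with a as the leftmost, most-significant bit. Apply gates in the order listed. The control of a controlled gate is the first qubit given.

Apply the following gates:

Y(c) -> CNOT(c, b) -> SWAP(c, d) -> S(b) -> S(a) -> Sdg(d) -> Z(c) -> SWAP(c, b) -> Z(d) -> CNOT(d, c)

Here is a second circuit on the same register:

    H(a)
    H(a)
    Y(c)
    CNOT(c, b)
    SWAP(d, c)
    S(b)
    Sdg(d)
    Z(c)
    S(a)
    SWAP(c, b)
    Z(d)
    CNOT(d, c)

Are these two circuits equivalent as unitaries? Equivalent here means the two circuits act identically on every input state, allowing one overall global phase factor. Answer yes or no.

Yes: on every input state the two circuits agree up to one overall phase factor.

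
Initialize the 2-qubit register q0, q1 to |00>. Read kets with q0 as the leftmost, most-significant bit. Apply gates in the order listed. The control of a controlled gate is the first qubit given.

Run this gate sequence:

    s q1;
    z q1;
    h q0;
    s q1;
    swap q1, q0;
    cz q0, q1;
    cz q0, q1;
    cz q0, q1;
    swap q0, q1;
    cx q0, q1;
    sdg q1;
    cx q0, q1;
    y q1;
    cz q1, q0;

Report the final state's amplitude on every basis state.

The final amplitudes are 0 on |00>, sqrt(2)*I/2 on |01>, 0 on |10>, -sqrt(2)/2 on |11>. Key observation: the block from step 7 through step 8 cancels to the identity and can be dropped.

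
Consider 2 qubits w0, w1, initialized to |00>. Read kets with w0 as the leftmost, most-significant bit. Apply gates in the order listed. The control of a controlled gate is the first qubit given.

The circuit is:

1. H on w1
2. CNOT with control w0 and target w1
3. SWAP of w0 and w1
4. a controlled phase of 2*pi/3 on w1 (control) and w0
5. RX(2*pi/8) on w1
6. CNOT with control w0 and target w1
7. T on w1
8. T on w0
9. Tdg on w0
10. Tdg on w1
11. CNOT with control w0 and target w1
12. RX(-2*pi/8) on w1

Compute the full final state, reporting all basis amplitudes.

The final amplitudes are sqrt(2)/2 on |00>, 0 on |01>, sqrt(2)/2 on |10>, 0 on |11>. Key observation: steps 5-12 multiply out to the identity, so the circuit reduces to the remaining gates.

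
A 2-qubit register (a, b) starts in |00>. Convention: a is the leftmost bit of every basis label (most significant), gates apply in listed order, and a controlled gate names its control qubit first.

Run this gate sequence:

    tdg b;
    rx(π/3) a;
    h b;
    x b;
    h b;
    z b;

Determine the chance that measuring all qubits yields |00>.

A full measurement returns |00> with probability 3/4. Key observation: steps 3-6 multiply out to the identity, so the circuit reduces to the remaining gates.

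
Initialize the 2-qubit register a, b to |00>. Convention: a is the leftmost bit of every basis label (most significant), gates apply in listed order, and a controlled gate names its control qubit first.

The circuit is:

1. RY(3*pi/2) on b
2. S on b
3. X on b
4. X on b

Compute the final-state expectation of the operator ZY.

In the final state, ZY has expectation -1. Key observation: gates 3-4 undo each other exactly, leaving only the rest of the circuit to track.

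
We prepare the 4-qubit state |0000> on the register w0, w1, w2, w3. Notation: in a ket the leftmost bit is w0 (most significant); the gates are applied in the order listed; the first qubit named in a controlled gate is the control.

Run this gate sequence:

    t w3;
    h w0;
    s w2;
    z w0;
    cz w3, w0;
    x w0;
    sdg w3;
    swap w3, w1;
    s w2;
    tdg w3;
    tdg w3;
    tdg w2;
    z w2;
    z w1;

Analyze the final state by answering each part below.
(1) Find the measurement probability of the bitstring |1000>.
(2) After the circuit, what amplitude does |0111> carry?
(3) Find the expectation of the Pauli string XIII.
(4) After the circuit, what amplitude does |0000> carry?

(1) Outcome |1000> occurs with probability 1/2.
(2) The amplitude on |0111> is 0.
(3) In the final state, XIII has expectation -1.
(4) |0000> carries amplitude -sqrt(2)/2 in the final state.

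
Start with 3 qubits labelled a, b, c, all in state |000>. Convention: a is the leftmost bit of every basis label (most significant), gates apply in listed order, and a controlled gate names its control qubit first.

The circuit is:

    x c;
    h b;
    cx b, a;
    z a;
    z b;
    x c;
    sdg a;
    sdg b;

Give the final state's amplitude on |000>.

The final state's coefficient on |000> equals sqrt(2)/2.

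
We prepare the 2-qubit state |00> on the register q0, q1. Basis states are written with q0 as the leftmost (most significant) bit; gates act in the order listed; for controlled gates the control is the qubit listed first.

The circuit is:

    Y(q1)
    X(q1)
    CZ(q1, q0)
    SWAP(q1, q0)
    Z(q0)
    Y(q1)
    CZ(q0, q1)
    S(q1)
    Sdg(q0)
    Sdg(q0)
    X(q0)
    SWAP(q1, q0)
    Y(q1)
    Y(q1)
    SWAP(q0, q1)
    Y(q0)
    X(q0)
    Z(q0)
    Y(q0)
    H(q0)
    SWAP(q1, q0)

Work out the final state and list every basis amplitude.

The resulting statevector has amplitude 0 on |00>, 0 on |01>, -sqrt(2)*I/2 on |10>, -sqrt(2)*I/2 on |11>.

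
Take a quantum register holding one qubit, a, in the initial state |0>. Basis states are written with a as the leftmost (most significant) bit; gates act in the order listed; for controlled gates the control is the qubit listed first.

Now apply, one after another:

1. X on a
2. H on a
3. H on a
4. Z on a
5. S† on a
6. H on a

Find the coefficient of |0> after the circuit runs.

The amplitude on |0> is sqrt(2)*I/2.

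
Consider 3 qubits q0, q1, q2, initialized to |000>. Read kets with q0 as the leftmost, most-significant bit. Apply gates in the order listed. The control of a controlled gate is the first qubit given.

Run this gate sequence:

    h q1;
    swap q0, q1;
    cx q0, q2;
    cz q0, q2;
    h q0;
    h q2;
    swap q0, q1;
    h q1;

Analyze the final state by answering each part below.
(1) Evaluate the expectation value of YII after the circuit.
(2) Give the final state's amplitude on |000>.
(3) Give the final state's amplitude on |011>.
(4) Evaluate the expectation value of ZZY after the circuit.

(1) The observable YII averages to 0.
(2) The amplitude on |000> is 1/2.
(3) The amplitude on |011> is 1/2.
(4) The expectation value of ZZY is 0.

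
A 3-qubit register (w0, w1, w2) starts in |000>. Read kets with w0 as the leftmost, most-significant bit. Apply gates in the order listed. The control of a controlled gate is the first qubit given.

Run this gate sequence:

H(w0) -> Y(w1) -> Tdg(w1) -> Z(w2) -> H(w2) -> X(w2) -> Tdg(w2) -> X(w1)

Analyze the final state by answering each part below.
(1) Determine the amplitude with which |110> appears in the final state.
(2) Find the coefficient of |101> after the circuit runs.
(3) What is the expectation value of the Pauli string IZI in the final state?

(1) The amplitude on |110> is 0.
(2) The final state's coefficient on |101> equals 1/2.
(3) The observable IZI averages to 1.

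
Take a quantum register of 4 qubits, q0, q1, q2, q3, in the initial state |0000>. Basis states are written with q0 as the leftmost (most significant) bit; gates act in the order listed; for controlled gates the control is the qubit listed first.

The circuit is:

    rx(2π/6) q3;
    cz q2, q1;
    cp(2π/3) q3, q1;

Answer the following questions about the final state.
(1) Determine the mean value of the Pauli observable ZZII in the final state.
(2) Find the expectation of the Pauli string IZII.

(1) The observable ZZII averages to 1.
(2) The observable IZII averages to 1.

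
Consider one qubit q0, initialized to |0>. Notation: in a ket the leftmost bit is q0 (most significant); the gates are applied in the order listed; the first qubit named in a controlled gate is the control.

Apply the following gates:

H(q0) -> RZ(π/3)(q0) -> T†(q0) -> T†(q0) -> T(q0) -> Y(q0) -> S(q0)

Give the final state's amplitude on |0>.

The amplitude on |0> is -sqrt(2)*exp(5*I*pi/12)/2.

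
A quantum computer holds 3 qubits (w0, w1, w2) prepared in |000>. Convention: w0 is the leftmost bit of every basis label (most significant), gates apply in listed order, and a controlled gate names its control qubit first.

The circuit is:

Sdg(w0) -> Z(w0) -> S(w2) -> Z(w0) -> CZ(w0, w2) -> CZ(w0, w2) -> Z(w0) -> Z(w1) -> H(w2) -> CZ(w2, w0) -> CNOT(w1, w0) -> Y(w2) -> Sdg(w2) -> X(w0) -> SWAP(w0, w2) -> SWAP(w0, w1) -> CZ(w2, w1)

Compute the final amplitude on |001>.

The amplitude on |001> is -sqrt(2)*I/2. Key observation: the block from step 4 through step 7 cancels to the identity and can be dropped.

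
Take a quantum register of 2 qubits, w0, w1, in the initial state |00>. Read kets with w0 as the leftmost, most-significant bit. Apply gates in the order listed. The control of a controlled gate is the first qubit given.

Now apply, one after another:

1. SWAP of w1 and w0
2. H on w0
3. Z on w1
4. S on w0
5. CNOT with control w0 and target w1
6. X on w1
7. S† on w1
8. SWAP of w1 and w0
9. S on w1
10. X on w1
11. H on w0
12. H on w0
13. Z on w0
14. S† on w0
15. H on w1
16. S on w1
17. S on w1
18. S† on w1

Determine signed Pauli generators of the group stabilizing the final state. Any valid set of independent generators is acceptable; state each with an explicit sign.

The final state is stabilized by the group generated by -XZ, +ZY; other independent generating sets are equally valid.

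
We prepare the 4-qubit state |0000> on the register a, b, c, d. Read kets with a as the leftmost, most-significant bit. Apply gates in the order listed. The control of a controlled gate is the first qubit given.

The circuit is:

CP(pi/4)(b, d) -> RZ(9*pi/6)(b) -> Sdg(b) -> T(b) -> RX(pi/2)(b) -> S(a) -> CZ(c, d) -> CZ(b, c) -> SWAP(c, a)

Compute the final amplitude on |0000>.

The amplitude on |0000> is -sqrt(2)*exp(I*pi/4)/2.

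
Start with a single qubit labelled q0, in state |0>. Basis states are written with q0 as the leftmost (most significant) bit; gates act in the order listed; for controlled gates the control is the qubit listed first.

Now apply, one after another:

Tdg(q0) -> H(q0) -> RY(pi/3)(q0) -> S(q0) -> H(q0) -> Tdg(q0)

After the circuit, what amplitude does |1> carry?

The amplitude on |1> is (-sqrt(3) + 1 + I + sqrt(3)*I)*exp(3*I*pi/4)/4.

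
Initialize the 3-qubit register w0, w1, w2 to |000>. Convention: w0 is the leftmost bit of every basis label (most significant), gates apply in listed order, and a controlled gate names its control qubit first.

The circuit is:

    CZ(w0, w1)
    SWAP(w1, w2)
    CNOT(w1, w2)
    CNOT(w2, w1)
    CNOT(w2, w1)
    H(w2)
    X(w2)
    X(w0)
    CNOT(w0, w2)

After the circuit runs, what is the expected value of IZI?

In the final state, IZI has expectation 1. Key observation: the block from step 4 through step 5 cancels to the identity and can be dropped.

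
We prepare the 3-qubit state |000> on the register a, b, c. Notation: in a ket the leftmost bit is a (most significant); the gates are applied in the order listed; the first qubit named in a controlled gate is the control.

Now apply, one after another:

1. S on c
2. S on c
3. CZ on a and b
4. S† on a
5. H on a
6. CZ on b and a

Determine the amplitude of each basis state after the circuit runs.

The final amplitudes are sqrt(2)/2 on |000>, sqrt(2)/2 on |100>, and 0 on every other basis state.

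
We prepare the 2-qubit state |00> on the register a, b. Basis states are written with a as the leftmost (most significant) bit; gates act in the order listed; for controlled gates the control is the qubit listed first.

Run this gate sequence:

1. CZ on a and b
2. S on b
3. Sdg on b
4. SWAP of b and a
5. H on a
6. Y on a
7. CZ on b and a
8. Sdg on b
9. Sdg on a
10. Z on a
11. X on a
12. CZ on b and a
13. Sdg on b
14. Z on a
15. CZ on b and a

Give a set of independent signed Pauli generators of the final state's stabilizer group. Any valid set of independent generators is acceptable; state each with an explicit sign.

The stabilizer group can be generated by -YI, +IZ, among other valid generating sets.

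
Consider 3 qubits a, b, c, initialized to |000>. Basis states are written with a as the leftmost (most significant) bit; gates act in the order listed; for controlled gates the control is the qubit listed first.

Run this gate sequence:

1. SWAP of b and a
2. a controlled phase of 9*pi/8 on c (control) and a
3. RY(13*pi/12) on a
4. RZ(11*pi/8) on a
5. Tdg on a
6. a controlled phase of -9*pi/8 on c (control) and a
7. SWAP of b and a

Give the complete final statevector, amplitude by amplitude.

The final amplitudes are sqrt(3)*sqrt(1/2 - sqrt(2)/4)*exp(-11*I*pi/16)/2 - sqrt(sqrt(2)/4 + 1/2)*exp(-11*I*pi/16)/2 on |000>, sqrt(1/2 - sqrt(2)/4)*exp(7*I*pi/16)/2 + sqrt(3)*sqrt(sqrt(2)/4 + 1/2)*exp(7*I*pi/16)/2 on |010>, and 0 on every other basis state.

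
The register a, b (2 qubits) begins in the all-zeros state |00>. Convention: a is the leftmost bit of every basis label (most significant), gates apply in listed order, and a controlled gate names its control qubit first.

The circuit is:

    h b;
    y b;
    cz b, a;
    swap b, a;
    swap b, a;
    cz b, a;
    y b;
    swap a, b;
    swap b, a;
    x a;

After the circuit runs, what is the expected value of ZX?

The expectation value of ZX is -1. Key observation: steps 2-7 multiply out to the identity, so the circuit reduces to the remaining gates.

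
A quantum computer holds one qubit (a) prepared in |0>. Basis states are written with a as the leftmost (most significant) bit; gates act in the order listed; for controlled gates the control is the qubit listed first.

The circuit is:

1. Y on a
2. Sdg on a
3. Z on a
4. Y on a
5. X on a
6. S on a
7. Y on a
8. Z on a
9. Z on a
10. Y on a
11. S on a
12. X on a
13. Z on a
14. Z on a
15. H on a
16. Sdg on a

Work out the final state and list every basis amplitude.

The final amplitudes are -sqrt(2)*I/2 on |0>, -sqrt(2)/2 on |1>.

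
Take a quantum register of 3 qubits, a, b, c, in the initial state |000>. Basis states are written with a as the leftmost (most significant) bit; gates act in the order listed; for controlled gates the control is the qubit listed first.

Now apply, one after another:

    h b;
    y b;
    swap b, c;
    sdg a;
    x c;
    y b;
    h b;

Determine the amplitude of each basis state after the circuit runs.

After the circuit, the state carries amplitude -1/2 on |000>, 1/2 on |001>, 1/2 on |010>, -1/2 on |011>, 0 on |100>, 0 on |101>, 0 on |110>, 0 on |111>.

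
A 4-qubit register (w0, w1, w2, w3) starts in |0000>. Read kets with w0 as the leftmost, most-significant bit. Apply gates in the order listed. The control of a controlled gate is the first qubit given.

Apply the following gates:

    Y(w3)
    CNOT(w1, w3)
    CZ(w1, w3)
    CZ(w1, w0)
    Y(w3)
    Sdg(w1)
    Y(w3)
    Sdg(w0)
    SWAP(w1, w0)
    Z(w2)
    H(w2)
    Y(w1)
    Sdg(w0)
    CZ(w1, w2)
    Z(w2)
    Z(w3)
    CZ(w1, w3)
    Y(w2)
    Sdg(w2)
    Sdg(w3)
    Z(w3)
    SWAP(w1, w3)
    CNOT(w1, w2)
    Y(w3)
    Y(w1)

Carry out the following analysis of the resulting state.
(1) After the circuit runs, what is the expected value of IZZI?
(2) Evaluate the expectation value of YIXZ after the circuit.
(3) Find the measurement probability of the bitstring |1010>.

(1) The expectation value of IZZI is 0.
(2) The expectation value of YIXZ is 0.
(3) A full measurement returns |1010> with probability 0.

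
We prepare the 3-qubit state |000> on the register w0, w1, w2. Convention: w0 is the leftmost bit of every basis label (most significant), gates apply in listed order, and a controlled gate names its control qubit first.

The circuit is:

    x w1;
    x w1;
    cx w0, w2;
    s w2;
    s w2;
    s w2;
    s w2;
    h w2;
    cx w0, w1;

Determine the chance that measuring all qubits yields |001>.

A full measurement returns |001> with probability 1/2. Key observation: steps 4-7 multiply out to the identity, so the circuit reduces to the remaining gates.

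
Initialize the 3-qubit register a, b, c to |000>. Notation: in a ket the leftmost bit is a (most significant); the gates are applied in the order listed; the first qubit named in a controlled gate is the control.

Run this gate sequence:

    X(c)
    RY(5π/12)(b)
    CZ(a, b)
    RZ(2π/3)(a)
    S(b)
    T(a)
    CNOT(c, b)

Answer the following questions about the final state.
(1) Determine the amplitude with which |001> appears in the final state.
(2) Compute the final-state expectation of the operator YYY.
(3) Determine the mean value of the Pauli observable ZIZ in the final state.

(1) The amplitude on |001> is (-sqrt(2 - sqrt(2))/4 + sqrt(3*sqrt(2) + 6)/4)*exp(I*pi/6).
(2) The expectation value of YYY is 0.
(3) The observable ZIZ averages to -1.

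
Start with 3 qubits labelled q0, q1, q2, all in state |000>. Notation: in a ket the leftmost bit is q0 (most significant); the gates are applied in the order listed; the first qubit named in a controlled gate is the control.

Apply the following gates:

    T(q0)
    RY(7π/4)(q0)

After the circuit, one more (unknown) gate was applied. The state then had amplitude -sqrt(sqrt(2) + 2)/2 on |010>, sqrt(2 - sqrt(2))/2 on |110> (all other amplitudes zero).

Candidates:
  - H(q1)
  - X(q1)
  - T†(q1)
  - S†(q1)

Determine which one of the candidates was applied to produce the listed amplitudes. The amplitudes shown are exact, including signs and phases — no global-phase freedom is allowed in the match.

The unique candidate consistent with the amplitudes is X(q1).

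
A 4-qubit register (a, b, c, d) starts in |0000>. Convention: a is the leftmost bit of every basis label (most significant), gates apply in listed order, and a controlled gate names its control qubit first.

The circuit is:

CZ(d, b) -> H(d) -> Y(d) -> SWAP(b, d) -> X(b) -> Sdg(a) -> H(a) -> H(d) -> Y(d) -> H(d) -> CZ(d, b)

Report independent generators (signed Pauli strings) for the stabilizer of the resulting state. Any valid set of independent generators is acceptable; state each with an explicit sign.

The final state is stabilized by the group generated by +XIII, +IXII, +IIZI, -IIIZ; other independent generating sets are equally valid.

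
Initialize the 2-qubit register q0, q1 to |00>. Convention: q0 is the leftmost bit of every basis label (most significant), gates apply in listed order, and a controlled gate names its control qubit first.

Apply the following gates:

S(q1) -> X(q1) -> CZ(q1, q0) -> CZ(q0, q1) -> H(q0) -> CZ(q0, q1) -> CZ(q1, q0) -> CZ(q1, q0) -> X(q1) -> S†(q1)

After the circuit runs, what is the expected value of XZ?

In the final state, XZ has expectation -1.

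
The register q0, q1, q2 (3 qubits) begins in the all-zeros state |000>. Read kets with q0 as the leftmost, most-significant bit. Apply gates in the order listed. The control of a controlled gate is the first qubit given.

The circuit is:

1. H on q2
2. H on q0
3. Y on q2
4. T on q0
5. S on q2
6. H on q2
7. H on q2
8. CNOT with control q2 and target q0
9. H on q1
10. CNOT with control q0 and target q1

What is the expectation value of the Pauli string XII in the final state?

In the final state, XII has expectation sqrt(2)/2.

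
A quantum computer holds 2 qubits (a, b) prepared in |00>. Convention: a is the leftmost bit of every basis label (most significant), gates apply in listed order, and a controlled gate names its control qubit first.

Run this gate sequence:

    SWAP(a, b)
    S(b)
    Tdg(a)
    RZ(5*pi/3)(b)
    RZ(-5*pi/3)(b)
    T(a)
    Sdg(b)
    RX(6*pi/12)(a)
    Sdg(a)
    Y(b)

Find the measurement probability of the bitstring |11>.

A full measurement returns |11> with probability 1/2.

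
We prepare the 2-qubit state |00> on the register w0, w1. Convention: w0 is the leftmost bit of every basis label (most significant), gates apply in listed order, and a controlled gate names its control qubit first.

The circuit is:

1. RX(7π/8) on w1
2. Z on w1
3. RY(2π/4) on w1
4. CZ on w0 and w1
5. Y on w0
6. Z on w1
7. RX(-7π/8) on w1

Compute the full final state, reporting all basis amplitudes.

The resulting statevector has amplitude 0 on |00>, 0 on |01>, sqrt(2)*(sqrt(2 - sqrt(2)) + 2*I)/4 on |10>, I*sqrt(2*sqrt(2) + 4)/4 on |11>.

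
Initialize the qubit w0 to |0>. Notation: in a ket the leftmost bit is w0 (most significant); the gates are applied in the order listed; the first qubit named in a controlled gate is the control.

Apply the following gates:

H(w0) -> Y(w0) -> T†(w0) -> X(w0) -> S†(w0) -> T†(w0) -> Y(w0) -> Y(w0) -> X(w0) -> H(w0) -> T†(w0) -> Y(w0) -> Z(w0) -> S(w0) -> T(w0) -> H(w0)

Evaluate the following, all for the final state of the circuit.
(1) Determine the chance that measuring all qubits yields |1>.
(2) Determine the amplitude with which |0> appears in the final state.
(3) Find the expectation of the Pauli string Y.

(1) A full measurement returns |1> with probability 1/2.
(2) The final state's coefficient on |0> equals sqrt(2)*I/2.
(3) In the final state, Y has expectation -1.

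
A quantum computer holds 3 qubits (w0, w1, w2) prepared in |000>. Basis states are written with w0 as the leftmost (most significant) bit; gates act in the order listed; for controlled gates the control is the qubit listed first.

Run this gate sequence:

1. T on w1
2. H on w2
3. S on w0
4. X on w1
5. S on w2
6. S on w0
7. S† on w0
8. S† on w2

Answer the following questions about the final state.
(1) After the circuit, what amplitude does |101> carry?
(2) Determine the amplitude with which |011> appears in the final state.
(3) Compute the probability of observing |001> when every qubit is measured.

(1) The final state's coefficient on |101> equals 0. Key observation: the block from step 5 through step 8 cancels to the identity and can be dropped.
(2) The final state's coefficient on |011> equals sqrt(2)/2.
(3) Outcome |001> occurs with probability 0.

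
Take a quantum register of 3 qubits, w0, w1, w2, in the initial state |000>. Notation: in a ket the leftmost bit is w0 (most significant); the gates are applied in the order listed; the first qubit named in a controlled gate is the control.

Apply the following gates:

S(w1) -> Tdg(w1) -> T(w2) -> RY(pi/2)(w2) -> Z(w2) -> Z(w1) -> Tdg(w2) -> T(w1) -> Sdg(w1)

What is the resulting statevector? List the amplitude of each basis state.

After the circuit, the state carries amplitude sqrt(2)/2 on |000>, sqrt(2)*exp(3*I*pi/4)/2 on |001>, and 0 on every other basis state.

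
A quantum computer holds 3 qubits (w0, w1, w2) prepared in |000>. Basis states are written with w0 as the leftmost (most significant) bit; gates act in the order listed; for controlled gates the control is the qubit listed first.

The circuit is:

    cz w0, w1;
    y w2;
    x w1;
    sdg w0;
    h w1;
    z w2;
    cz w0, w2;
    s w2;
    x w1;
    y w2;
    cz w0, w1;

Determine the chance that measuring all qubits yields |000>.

The probability of measuring |000> is 1/2.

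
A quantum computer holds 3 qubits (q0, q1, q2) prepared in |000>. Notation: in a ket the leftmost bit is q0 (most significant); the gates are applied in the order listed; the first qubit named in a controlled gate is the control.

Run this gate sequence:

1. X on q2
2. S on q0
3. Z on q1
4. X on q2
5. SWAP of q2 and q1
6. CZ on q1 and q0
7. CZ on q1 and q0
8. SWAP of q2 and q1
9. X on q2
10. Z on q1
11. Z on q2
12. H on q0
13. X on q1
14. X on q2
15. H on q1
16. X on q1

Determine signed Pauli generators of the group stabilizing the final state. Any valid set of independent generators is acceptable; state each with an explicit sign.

One valid set of independent stabilizer generators is +XII, -IXI, +IIZ (any independent generating set of the same group is equally correct). Key observation: steps 3-10 multiply out to the identity, so the circuit reduces to the remaining gates.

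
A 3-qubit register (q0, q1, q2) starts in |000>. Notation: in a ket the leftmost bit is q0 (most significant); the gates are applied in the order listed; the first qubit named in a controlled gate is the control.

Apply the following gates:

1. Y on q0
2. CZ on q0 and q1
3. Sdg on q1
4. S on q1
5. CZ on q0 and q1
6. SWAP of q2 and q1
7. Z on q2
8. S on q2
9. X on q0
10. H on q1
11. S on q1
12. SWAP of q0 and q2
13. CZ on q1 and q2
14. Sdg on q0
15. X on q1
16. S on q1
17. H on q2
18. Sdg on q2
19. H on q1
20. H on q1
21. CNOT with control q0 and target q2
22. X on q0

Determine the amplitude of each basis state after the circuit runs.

The final amplitudes are 0 on |000>, 0 on |001>, 0 on |010>, 0 on |011>, -1/2 on |100>, I/2 on |101>, -1/2 on |110>, I/2 on |111>. Key observation: the block from step 2 through step 5 cancels to the identity and can be dropped.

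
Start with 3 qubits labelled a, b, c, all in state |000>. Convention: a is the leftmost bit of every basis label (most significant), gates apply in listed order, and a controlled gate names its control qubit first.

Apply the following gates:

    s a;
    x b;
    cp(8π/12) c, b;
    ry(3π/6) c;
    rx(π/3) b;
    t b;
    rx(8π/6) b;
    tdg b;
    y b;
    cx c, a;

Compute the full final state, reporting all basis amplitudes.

The final amplitudes are sqrt(6)*(exp(I*pi/4) + I)/8 on |000>, 0 on |001>, sqrt(2)*(-1 + 3*exp(I*pi/4))/8 on |010>, 0 on |011>, 0 on |100>, sqrt(6)*(exp(I*pi/4) + I)/8 on |101>, 0 on |110>, sqrt(2)*(-1 + 3*exp(I*pi/4))/8 on |111>.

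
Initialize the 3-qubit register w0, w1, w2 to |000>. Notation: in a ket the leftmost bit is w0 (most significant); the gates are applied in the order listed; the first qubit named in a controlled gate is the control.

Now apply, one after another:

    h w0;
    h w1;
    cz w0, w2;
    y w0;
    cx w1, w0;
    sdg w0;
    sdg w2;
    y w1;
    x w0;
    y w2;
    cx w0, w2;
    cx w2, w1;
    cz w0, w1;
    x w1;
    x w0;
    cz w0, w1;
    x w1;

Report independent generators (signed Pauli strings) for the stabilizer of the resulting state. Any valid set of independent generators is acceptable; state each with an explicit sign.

The stabilizer group can be generated by -XIY, -IXI, +ZIZ, among other valid generating sets.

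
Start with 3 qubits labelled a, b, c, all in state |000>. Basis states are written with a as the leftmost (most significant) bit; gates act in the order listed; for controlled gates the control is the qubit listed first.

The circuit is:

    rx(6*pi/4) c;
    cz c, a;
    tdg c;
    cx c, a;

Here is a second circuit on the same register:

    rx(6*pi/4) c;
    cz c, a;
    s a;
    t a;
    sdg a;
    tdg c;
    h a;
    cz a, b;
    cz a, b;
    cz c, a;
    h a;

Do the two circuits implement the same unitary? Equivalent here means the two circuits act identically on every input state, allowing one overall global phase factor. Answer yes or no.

No — the two circuits implement different unitaries, even allowing a global phase.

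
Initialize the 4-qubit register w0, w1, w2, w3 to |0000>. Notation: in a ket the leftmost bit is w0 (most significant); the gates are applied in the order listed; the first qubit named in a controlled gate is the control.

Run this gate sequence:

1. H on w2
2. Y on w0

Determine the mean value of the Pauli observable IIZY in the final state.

The observable IIZY averages to 0.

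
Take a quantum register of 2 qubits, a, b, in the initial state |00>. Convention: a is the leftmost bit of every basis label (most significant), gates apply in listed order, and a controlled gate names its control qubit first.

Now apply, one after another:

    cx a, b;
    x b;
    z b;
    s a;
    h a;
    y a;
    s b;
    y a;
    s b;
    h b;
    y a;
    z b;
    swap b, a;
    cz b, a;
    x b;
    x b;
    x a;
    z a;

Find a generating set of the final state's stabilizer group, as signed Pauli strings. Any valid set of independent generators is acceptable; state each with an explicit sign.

One valid set of independent stabilizer generators is -XZ, +ZX (any independent generating set of the same group is equally correct).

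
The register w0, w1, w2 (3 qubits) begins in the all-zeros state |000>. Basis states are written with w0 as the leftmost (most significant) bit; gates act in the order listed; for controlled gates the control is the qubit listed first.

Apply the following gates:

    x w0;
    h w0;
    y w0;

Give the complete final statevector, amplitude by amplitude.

The final amplitudes are sqrt(2)*I/2 on |000>, sqrt(2)*I/2 on |100>, and 0 on every other basis state.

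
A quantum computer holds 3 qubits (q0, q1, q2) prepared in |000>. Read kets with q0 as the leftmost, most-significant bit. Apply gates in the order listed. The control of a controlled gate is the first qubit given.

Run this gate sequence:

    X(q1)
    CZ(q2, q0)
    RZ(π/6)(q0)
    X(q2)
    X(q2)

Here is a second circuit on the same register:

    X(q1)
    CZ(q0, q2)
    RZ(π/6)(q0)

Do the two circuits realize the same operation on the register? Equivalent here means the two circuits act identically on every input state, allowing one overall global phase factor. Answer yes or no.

Yes, they are equivalent — the unitaries differ by at most a global phase.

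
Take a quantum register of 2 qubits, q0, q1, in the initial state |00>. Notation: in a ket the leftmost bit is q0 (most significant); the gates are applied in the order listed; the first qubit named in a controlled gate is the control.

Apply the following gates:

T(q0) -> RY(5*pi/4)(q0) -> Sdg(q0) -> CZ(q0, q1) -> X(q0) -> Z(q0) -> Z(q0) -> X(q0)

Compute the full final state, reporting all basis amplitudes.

After the circuit, the state carries amplitude -sqrt(2 - sqrt(2))/2 on |00>, 0 on |01>, -I*sqrt(sqrt(2) + 2)/2 on |10>, 0 on |11>. Key observation: the block from step 5 through step 8 cancels to the identity and can be dropped.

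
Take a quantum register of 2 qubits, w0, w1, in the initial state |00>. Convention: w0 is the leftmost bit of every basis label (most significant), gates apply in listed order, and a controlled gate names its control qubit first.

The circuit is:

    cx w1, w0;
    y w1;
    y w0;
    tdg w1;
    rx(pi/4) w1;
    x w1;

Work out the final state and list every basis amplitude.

After the circuit, the state carries amplitude 0 on |00>, 0 on |01>, sqrt(sqrt(2) + 2)*exp(3*I*pi/4)/2 on |10>, sqrt(2 - sqrt(2))*exp(I*pi/4)/2 on |11>.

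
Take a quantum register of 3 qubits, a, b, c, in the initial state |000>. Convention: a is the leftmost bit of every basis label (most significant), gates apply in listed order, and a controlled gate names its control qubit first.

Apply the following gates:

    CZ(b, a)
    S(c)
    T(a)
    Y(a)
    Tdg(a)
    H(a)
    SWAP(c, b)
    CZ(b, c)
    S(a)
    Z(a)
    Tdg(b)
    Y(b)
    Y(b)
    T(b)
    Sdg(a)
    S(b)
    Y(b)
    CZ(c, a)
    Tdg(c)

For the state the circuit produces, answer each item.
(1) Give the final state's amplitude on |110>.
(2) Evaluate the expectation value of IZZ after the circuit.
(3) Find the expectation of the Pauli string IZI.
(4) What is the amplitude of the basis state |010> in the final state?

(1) The final state's coefficient on |110> equals sqrt(2)*exp(3*I*pi/4)/2. Key observation: the block from step 11 through step 14 cancels to the identity and can be dropped.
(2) In the final state, IZZ has expectation -1.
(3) In the final state, IZI has expectation -1.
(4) The final state's coefficient on |010> equals sqrt(2)*exp(3*I*pi/4)/2.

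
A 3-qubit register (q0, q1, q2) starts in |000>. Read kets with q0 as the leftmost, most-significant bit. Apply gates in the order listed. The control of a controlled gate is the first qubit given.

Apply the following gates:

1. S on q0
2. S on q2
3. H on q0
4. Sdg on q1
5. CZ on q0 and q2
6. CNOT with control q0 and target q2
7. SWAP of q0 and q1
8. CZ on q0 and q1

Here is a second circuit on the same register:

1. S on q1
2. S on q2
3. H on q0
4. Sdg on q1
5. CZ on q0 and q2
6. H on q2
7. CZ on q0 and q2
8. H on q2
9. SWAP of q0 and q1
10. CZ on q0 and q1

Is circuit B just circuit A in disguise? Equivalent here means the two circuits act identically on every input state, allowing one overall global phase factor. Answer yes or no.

No — the two circuits implement different unitaries, even allowing a global phase.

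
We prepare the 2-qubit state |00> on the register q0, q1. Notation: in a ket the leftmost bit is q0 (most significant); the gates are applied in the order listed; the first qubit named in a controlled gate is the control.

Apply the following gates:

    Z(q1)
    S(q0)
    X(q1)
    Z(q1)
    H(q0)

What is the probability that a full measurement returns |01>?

A full measurement returns |01> with probability 1/2.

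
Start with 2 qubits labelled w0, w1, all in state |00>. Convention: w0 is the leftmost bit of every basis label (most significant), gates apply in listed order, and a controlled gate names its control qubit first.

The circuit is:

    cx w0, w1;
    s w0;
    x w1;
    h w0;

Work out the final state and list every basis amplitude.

After the circuit, the state carries amplitude 0 on |00>, sqrt(2)/2 on |01>, 0 on |10>, sqrt(2)/2 on |11>.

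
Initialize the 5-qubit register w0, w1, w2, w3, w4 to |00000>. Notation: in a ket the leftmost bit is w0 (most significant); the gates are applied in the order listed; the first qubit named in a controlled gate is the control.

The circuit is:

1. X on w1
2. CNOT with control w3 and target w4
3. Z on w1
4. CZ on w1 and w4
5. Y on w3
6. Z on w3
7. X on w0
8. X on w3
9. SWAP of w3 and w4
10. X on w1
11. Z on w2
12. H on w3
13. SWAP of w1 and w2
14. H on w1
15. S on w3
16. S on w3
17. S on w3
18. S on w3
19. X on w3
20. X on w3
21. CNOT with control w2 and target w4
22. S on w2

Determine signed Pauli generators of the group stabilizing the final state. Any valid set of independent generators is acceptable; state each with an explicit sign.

The final state is stabilized by the group generated by +IXIII, +IIIXI, -ZIIII, +IIZII, +IIIIZ; other independent generating sets are equally valid. Key observation: gates 15-18 undo each other exactly, leaving only the rest of the circuit to track.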